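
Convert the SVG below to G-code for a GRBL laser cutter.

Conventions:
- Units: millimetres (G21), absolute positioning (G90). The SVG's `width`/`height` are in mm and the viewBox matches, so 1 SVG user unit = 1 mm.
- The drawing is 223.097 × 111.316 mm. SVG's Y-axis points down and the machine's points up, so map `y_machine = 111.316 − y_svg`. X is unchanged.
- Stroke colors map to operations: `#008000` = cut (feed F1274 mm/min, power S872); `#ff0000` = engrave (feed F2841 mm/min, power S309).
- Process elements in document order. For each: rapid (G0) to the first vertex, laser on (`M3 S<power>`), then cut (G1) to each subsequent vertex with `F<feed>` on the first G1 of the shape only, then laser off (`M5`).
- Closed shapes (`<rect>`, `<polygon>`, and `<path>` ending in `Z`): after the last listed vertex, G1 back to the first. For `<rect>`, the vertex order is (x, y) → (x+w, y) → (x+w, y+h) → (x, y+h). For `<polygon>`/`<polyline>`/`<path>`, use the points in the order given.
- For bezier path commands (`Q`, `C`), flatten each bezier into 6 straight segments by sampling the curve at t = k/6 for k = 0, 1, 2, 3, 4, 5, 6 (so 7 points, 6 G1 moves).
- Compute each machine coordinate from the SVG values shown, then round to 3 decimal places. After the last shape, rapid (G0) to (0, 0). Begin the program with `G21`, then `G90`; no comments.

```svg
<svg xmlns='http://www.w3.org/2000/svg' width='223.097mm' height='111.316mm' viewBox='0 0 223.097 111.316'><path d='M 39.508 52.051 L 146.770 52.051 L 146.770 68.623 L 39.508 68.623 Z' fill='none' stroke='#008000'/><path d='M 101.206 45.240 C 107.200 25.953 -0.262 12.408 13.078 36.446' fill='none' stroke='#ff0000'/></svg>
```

G21
G90
G0 X39.508 Y59.265
M3 S872
G1 X146.770 Y59.265 F1274
G1 X146.770 Y42.693
G1 X39.508 Y42.693
G1 X39.508 Y59.265
M5
G0 X101.206 Y66.076
M3 S309
G1 X95.833 Y75.094 F2841
G1 X78.058 Y82.270
G1 X54.387 Y86.720
G1 X31.329 Y87.560
G1 X15.390 Y83.904
G1 X13.078 Y74.870
M5
G0 X0.000 Y0.000

viewBox `0 0 223.097 111.316` with mm width/height → 1 unit = 1 mm. Flip: y_m = 111.316 − y_svg.

**Shape 1** — `<path>` rectangle, stroke `#008000` → cut (S872, F1274). Machine vertices: (39.508,59.265) → (146.770,59.265) → (146.770,42.693) → (39.508,42.693) → (39.508,59.265). Closed: final G1 returns to the first vertex.

**Shape 2** — `<path>` cubic bezier, stroke `#ff0000` → engrave (S309, F2841). Control points (SVG): P0=(101.206,45.240), P1=(107.200,25.953), P2=(-0.262,12.408), P3=(13.078,36.446); sampled at t=k/6. Machine vertices: (101.206,66.076) → (95.833,75.094) → (78.058,82.270) → (54.387,86.720) → (31.329,87.560) → (15.390,83.904) → (13.078,74.870). Open path.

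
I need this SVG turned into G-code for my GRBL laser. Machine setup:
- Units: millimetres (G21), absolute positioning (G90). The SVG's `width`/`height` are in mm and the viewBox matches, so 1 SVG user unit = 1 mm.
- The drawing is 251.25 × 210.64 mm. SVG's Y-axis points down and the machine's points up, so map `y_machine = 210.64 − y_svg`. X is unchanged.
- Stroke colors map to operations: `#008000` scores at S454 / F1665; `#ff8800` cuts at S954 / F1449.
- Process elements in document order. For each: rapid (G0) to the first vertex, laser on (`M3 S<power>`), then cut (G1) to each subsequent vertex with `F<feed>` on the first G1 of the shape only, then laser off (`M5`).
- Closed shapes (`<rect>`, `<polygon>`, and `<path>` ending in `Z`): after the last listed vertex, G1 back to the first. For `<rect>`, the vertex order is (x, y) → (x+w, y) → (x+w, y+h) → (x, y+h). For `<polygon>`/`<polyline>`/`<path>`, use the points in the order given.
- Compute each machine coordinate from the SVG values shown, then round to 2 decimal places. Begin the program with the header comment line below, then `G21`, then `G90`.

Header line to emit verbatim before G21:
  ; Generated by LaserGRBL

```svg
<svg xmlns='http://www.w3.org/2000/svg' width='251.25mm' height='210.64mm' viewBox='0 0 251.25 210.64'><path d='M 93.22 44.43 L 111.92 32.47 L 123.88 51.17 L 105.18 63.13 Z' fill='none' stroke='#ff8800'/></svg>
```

; Generated by LaserGRBL
G21
G90
G0 X93.22 Y166.21
M3 S954
G1 X111.92 Y178.17 F1449
G1 X123.88 Y159.47
G1 X105.18 Y147.51
G1 X93.22 Y166.21
M5

Since the viewBox matches the mm dimensions, user units are millimetres directly. The only transform is the Y-flip y_m = 210.64 − y_svg.

Shape 1 is a regular polygon drawn with `<path>`. Its stroke #ff8800 means cut at S954, F1449. After flipping Y the toolpath is (93.22,166.21) → (111.92,178.17) → (123.88,159.47) → (105.18,147.51) → (93.22,166.21), returning to the start.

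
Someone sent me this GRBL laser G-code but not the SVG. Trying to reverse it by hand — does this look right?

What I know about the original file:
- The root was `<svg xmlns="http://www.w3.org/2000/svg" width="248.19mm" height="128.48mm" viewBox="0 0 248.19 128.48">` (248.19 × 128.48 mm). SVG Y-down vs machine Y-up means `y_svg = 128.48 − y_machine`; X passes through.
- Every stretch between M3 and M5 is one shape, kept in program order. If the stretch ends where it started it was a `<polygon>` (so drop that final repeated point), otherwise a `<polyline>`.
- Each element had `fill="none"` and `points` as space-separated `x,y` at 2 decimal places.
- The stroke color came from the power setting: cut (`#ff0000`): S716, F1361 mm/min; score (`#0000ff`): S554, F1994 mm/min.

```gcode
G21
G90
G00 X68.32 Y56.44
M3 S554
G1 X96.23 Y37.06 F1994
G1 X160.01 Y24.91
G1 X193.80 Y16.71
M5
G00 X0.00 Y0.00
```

<svg xmlns="http://www.w3.org/2000/svg" width="248.19mm" height="128.48mm" viewBox="0 0 248.19 128.48">
  <polyline points="68.32,72.04 96.23,91.42 160.01,103.57 193.80,111.77" fill="none" stroke="#0000ff"/>
</svg>

y_svg = 128.48 − y_m. Every run uses S554, so all elements get stroke `#0000ff` (score).

[1] open run; points: 68.32,72.04 96.23,91.42 160.01,103.57 193.80,111.77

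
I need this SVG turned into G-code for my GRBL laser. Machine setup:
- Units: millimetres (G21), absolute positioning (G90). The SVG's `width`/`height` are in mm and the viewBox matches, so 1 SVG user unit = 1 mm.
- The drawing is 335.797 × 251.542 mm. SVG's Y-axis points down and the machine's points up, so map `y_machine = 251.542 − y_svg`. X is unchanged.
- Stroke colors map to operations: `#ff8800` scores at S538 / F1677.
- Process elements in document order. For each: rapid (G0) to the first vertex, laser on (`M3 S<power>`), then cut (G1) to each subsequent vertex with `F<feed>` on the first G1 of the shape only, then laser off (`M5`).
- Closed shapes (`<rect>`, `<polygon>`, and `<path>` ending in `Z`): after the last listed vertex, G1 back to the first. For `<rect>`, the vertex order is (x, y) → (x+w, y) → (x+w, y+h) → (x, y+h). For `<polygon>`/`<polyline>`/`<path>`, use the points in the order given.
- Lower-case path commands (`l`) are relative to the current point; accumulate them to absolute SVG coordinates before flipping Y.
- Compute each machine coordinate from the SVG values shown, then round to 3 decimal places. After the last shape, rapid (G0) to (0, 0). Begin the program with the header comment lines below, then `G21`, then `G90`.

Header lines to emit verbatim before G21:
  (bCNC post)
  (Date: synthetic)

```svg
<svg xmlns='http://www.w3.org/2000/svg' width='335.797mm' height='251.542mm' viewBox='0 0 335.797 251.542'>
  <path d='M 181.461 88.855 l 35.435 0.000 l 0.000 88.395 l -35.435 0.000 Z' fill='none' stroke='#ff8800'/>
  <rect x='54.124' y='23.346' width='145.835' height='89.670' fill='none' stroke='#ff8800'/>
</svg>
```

viewBox `0 0 335.797 251.542` with mm width/height → 1 unit = 1 mm. Flip: y_m = 251.542 − y_svg.

**Shape 1** — `<path>` rectangle, stroke `#ff8800` → score (S538, F1677). Machine vertices: (181.461,162.687) → (216.896,162.687) → (216.896,74.292) → (181.461,74.292) → (181.461,162.687). Closed: final G1 returns to the first vertex.

**Shape 2** — `<rect>` rectangle, stroke `#ff8800` → score (S538, F1677). Machine vertices: (54.124,228.196) → (199.959,228.196) → (199.959,138.526) → (54.124,138.526) → (54.124,228.196). Closed: final G1 returns to the first vertex.

(bCNC post)
(Date: synthetic)
G21
G90
G0 X181.461 Y162.687
M3 S538
G1 X216.896 Y162.687 F1677
G1 X216.896 Y74.292
G1 X181.461 Y74.292
G1 X181.461 Y162.687
M5
G0 X54.124 Y228.196
M3 S538
G1 X199.959 Y228.196 F1677
G1 X199.959 Y138.526
G1 X54.124 Y138.526
G1 X54.124 Y228.196
M5
G0 X0.000 Y0.000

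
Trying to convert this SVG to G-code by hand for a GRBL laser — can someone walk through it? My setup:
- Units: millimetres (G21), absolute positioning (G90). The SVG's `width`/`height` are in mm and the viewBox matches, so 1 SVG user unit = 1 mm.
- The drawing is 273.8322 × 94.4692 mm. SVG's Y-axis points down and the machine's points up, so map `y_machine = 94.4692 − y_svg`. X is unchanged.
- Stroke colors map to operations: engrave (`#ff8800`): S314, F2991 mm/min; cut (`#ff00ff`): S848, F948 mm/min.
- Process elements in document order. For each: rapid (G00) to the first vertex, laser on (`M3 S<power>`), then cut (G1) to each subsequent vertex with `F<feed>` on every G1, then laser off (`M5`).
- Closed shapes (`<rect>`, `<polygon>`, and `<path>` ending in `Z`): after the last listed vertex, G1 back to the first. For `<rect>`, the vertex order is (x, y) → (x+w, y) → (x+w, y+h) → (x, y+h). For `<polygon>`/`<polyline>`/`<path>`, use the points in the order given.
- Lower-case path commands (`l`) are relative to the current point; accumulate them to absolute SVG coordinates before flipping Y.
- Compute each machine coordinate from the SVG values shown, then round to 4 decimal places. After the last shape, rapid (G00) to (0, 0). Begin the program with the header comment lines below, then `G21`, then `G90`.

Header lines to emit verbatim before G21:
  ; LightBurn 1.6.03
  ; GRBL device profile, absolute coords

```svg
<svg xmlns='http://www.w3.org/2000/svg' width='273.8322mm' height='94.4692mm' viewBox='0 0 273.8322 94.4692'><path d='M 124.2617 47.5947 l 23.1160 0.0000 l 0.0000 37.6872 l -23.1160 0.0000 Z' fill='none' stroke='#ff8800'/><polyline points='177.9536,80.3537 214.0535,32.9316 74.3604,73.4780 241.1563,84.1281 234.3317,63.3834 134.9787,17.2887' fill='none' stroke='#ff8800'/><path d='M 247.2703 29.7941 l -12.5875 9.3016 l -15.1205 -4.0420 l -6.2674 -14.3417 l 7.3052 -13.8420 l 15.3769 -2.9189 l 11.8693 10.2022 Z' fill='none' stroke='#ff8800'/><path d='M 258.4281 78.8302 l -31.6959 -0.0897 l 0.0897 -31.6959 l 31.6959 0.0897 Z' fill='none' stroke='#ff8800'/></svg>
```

Since the viewBox matches the mm dimensions, user units are millimetres directly. The only transform is the Y-flip y_m = 94.4692 − y_svg.

Shape 1 is a rectangle drawn with `<path>`. Its stroke #ff8800 means engrave at S314, F2991. After flipping Y the toolpath is (124.2617,46.8745) → (147.3777,46.8745) → (147.3777,9.1873) → (124.2617,9.1873) → (124.2617,46.8745), returning to the start.

Shape 2 is a open polyline drawn with `<polyline>`. Its stroke #ff8800 means engrave at S314, F2991. After flipping Y the toolpath is (177.9536,14.1155) → (214.0535,61.5376) → (74.3604,20.9912) → (241.1563,10.3411) → (234.3317,31.0858) → (134.9787,77.1805).

Shape 3 is a regular polygon drawn with `<path>`. Its stroke #ff8800 means engrave at S314, F2991. After flipping Y the toolpath is (247.2703,64.6751) → (234.6828,55.3735) → (219.5623,59.4155) → (213.2949,73.7572) → (220.6001,87.5992) → (235.9770,90.5181) → (247.8463,80.3159) → (247.2703,64.6751), returning to the start.

Shape 4 is a regular polygon drawn with `<path>`. Its stroke #ff8800 means engrave at S314, F2991. After flipping Y the toolpath is (258.4281,15.6390) → (226.7322,15.7287) → (226.8219,47.4246) → (258.5178,47.3349) → (258.4281,15.6390), returning to the start.

; LightBurn 1.6.03
; GRBL device profile, absolute coords
G21
G90
G00 X124.2617 Y46.8745
M3 S314
G1 X147.3777 Y46.8745 F2991
G1 X147.3777 Y9.1873 F2991
G1 X124.2617 Y9.1873 F2991
G1 X124.2617 Y46.8745 F2991
M5
G00 X177.9536 Y14.1155
M3 S314
G1 X214.0535 Y61.5376 F2991
G1 X74.3604 Y20.9912 F2991
G1 X241.1563 Y10.3411 F2991
G1 X234.3317 Y31.0858 F2991
G1 X134.9787 Y77.1805 F2991
M5
G00 X247.2703 Y64.6751
M3 S314
G1 X234.6828 Y55.3735 F2991
G1 X219.5623 Y59.4155 F2991
G1 X213.2949 Y73.7572 F2991
G1 X220.6001 Y87.5992 F2991
G1 X235.9770 Y90.5181 F2991
G1 X247.8463 Y80.3159 F2991
G1 X247.2703 Y64.6751 F2991
M5
G00 X258.4281 Y15.6390
M3 S314
G1 X226.7322 Y15.7287 F2991
G1 X226.8219 Y47.4246 F2991
G1 X258.5178 Y47.3349 F2991
G1 X258.4281 Y15.6390 F2991
M5
G00 X0.0000 Y0.0000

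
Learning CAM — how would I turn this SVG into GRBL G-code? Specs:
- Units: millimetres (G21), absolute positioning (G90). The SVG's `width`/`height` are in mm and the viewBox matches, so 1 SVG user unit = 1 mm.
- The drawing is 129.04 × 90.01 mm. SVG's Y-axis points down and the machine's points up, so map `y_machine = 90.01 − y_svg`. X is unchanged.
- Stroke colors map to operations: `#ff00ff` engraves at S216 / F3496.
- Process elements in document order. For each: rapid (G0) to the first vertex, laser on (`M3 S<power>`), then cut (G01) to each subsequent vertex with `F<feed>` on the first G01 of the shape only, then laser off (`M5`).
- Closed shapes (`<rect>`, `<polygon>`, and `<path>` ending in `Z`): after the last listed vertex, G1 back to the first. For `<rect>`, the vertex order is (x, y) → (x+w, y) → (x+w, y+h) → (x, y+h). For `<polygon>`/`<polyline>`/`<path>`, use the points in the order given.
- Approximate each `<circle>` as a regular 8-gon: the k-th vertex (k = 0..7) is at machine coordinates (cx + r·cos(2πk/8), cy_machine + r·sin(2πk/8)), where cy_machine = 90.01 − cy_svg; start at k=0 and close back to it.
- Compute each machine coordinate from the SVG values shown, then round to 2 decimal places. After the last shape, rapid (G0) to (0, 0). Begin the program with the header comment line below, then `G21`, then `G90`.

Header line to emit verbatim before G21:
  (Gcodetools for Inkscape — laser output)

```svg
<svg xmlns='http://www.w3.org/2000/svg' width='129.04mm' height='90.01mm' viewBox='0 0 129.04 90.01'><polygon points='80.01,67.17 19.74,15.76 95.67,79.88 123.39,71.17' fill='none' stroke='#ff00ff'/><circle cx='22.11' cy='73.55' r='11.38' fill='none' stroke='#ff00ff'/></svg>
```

viewBox `0 0 129.04 90.01` with mm width/height → 1 unit = 1 mm. Flip: y_m = 90.01 − y_svg.

**Shape 1** — `<polygon>` closed polygon, stroke `#ff00ff` → engrave (S216, F3496). Machine vertices: (80.01,22.84) → (19.74,74.25) → (95.67,10.13) → (123.39,18.84) → (80.01,22.84). Closed: final G1 returns to the first vertex.

**Shape 2** — `<circle>` circle, stroke `#ff00ff` → engrave (S216, F3496). Machine vertices: (33.49,16.46) → (30.16,24.51) → (22.11,27.84) → (14.06,24.51) → (10.73,16.46) → (14.06,8.41) → (22.11,5.08) → (30.16,8.41) → (33.49,16.46). Closed: final G1 returns to the first vertex.

(Gcodetools for Inkscape — laser output)
G21
G90
G0 X80.01 Y22.84
M3 S216
G01 X19.74 Y74.25 F3496
G01 X95.67 Y10.13
G01 X123.39 Y18.84
G01 X80.01 Y22.84
M5
G0 X33.49 Y16.46
M3 S216
G01 X30.16 Y24.51 F3496
G01 X22.11 Y27.84
G01 X14.06 Y24.51
G01 X10.73 Y16.46
G01 X14.06 Y8.41
G01 X22.11 Y5.08
G01 X30.16 Y8.41
G01 X33.49 Y16.46
M5
G0 X0.00 Y0.00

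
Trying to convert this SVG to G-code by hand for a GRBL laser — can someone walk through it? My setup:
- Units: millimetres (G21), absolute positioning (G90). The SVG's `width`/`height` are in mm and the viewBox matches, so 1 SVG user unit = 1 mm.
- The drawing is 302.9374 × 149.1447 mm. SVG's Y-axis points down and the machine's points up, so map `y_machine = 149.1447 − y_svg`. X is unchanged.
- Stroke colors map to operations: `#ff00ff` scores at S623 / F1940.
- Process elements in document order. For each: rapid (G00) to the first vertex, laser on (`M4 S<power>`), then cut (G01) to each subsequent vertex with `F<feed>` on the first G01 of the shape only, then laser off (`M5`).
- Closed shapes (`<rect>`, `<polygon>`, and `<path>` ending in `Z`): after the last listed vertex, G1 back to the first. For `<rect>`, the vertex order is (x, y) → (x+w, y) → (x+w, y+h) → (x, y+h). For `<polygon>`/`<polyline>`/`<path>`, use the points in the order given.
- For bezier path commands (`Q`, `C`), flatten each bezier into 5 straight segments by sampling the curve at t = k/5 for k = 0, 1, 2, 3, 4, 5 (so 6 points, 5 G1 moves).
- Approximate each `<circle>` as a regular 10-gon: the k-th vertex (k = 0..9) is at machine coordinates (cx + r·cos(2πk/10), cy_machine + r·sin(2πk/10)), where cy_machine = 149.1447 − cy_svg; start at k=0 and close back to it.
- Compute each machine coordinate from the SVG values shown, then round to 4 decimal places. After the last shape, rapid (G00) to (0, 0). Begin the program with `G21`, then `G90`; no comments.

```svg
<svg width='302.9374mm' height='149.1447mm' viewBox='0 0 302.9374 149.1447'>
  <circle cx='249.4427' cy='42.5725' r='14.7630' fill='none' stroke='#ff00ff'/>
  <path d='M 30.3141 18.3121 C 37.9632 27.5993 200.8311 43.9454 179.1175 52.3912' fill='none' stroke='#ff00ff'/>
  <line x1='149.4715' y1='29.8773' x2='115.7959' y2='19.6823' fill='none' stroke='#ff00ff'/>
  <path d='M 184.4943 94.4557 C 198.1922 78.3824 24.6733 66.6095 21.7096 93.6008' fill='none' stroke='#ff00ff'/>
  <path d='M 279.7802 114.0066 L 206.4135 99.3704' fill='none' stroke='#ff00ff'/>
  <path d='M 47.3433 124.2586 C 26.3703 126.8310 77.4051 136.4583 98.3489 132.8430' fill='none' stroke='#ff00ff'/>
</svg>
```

1 u = 1 mm; y_m = 149.1447 − y.

[1] `<circle>` circle, #ff00ff→score S623 F1940: (264.2057,106.5722) → (261.3862,115.2497) → (254.0047,120.6126) → (244.8807,120.6126) → (237.4992,115.2497) → (234.6797,106.5722) → (237.4992,97.8947) → (244.8807,92.5318) → (254.0047,92.5318) → (261.3862,97.8947) → (264.2057,106.5722) (closed)

[2] `<path>` cubic bezier, #ff00ff→score S623 F1940: (30.3141,130.8326) → (50.8114,124.5329) → (92.2508,117.2571) → (138.3219,109.7232) → (172.7143,102.6493) → (179.1175,96.7535)

[3] `<line>` line segment, #ff00ff→score S623 F1940: (149.4715,119.2674) → (115.7959,129.4624)

[4] `<path>` cubic bezier, #ff00ff→score S623 F1940: (184.4943,54.6890) → (173.1092,63.5412) → (133.9651,69.7071) → (84.2351,71.5323) → (41.0923,67.3627) → (21.7096,55.5439)

[5] `<path>` line segment, #ff00ff→score S623 F1940: (279.7802,35.1381) → (206.4135,49.7743)

[6] `<path>` cubic bezier, #ff00ff→score S623 F1940: (47.3433,24.8861) → (42.5836,22.6585) → (50.2051,19.7119) → (65.3070,17.0207) → (82.9885,15.5593) → (98.3489,16.3017)

G21
G90
G00 X264.2057 Y106.5722
M4 S623
G01 X261.3862 Y115.2497 F1940
G01 X254.0047 Y120.6126
G01 X244.8807 Y120.6126
G01 X237.4992 Y115.2497
G01 X234.6797 Y106.5722
G01 X237.4992 Y97.8947
G01 X244.8807 Y92.5318
G01 X254.0047 Y92.5318
G01 X261.3862 Y97.8947
G01 X264.2057 Y106.5722
M5
G00 X30.3141 Y130.8326
M4 S623
G01 X50.8114 Y124.5329 F1940
G01 X92.2508 Y117.2571
G01 X138.3219 Y109.7232
G01 X172.7143 Y102.6493
G01 X179.1175 Y96.7535
M5
G00 X149.4715 Y119.2674
M4 S623
G01 X115.7959 Y129.4624 F1940
M5
G00 X184.4943 Y54.6890
M4 S623
G01 X173.1092 Y63.5412 F1940
G01 X133.9651 Y69.7071
G01 X84.2351 Y71.5323
G01 X41.0923 Y67.3627
G01 X21.7096 Y55.5439
M5
G00 X279.7802 Y35.1381
M4 S623
G01 X206.4135 Y49.7743 F1940
M5
G00 X47.3433 Y24.8861
M4 S623
G01 X42.5836 Y22.6585 F1940
G01 X50.2051 Y19.7119
G01 X65.3070 Y17.0207
G01 X82.9885 Y15.5593
G01 X98.3489 Y16.3017
M5
G00 X0.0000 Y0.0000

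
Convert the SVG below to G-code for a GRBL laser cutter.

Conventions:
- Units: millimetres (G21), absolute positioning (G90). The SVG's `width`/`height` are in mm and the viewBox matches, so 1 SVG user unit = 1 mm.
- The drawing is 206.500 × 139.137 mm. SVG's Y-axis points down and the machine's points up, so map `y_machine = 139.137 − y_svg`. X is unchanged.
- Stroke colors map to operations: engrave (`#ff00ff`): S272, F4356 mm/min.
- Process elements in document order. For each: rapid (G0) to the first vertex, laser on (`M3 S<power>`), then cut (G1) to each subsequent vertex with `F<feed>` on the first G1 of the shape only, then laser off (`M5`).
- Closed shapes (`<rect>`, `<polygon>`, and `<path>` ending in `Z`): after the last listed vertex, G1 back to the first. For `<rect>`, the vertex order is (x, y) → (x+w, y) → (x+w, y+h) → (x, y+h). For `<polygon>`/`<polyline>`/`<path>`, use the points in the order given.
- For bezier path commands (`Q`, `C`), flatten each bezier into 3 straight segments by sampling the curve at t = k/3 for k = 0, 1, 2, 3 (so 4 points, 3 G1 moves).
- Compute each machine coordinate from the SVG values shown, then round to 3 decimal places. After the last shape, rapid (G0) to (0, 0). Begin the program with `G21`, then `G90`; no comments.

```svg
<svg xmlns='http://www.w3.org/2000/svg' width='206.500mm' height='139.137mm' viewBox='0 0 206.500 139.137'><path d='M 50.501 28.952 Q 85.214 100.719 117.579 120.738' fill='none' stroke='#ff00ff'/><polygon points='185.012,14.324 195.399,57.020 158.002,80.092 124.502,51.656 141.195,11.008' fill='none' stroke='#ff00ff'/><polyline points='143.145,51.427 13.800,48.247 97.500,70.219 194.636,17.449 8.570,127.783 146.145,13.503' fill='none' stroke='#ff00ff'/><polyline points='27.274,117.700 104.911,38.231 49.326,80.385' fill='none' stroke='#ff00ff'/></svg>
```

viewBox `0 0 206.500 139.137` with mm width/height → 1 unit = 1 mm. Flip: y_m = 139.137 − y_svg.

**Shape 1** — `<path>` quadratic bezier, stroke `#ff00ff` → engrave (S272, F4356). Control points (SVG): P0=(50.501,28.952), P1=(85.214,100.719), P2=(117.579,120.738); sampled at t=k/3. Machine vertices: (50.501,110.185) → (73.382,68.090) → (95.741,37.495) → (117.579,18.399). Open path.

**Shape 2** — `<polygon>` regular polygon, stroke `#ff00ff` → engrave (S272, F4356). Machine vertices: (185.012,124.813) → (195.399,82.117) → (158.002,59.045) → (124.502,87.481) → (141.195,128.129) → (185.012,124.813). Closed: final G1 returns to the first vertex.

**Shape 3** — `<polyline>` open polyline, stroke `#ff00ff` → engrave (S272, F4356). Machine vertices: (143.145,87.710) → (13.800,90.890) → (97.500,68.918) → (194.636,121.688) → (8.570,11.354) → (146.145,125.634). Open path.

**Shape 4** — `<polyline>` open polyline, stroke `#ff00ff` → engrave (S272, F4356). Machine vertices: (27.274,21.437) → (104.911,100.906) → (49.326,58.752). Open path.

G21
G90
G0 X50.501 Y110.185
M3 S272
G1 X73.382 Y68.090 F4356
G1 X95.741 Y37.495
G1 X117.579 Y18.399
M5
G0 X185.012 Y124.813
M3 S272
G1 X195.399 Y82.117 F4356
G1 X158.002 Y59.045
G1 X124.502 Y87.481
G1 X141.195 Y128.129
G1 X185.012 Y124.813
M5
G0 X143.145 Y87.710
M3 S272
G1 X13.800 Y90.890 F4356
G1 X97.500 Y68.918
G1 X194.636 Y121.688
G1 X8.570 Y11.354
G1 X146.145 Y125.634
M5
G0 X27.274 Y21.437
M3 S272
G1 X104.911 Y100.906 F4356
G1 X49.326 Y58.752
M5
G0 X0.000 Y0.000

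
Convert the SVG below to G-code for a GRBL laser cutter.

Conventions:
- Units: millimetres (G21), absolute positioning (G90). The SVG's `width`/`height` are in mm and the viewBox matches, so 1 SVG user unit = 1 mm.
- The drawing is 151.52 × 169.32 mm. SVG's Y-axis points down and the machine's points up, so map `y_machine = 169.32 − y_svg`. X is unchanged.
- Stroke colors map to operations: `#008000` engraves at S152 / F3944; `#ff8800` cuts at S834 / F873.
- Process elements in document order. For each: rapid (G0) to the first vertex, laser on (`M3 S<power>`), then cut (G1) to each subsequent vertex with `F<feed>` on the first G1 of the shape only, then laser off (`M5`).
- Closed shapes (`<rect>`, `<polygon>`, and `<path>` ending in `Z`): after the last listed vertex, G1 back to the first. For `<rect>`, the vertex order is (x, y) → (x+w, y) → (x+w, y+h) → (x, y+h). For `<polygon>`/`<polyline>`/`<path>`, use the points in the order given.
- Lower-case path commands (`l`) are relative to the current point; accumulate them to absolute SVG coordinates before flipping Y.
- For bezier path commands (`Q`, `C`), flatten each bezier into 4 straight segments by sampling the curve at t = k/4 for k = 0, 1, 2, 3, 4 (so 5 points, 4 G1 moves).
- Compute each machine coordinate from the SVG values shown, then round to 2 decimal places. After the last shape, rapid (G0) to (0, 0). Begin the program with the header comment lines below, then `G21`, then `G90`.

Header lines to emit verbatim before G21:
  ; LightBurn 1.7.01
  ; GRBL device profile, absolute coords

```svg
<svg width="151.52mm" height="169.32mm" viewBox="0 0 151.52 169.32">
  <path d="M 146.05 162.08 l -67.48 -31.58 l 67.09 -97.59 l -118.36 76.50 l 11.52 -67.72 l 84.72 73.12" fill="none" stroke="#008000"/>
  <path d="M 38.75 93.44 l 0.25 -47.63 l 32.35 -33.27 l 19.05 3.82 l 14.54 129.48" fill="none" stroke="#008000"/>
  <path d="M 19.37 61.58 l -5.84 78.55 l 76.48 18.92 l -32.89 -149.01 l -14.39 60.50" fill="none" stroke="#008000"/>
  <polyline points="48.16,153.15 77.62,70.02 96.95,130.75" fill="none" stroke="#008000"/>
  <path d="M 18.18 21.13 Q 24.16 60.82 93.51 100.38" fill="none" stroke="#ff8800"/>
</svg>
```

Since the viewBox matches the mm dimensions, user units are millimetres directly. The only transform is the Y-flip y_m = 169.32 − y_svg.

Shape 1 is a open polyline drawn with `<path>`. Its stroke #008000 means engrave at S152, F3944. After flipping Y the toolpath is (146.05,7.24) → (78.57,38.82) → (145.66,136.41) → (27.30,59.91) → (38.82,127.63) → (123.54,54.51).

Shape 2 is a open polyline drawn with `<path>`. Its stroke #008000 means engrave at S152, F3944. After flipping Y the toolpath is (38.75,75.88) → (39.00,123.51) → (71.35,156.78) → (90.40,152.96) → (104.94,23.48).

Shape 3 is a open polyline drawn with `<path>`. Its stroke #008000 means engrave at S152, F3944. After flipping Y the toolpath is (19.37,107.74) → (13.53,29.19) → (90.01,10.27) → (57.12,159.28) → (42.73,98.78).

Shape 4 is a open polyline drawn with `<polyline>`. Its stroke #008000 means engrave at S152, F3944. After flipping Y the toolpath is (48.16,16.17) → (77.62,99.30) → (96.95,38.57).

Shape 5 is a quadratic bezier drawn with `<path>`. Its stroke #ff8800 means cut at S834, F873. After flipping Y the toolpath is (18.18,148.19) → (25.13,128.35) → (40.00,108.53) → (62.80,88.73) → (93.51,68.94).

; LightBurn 1.7.01
; GRBL device profile, absolute coords
G21
G90
G0 X146.05 Y7.24
M3 S152
G1 X78.57 Y38.82 F3944
G1 X145.66 Y136.41
G1 X27.30 Y59.91
G1 X38.82 Y127.63
G1 X123.54 Y54.51
M5
G0 X38.75 Y75.88
M3 S152
G1 X39.00 Y123.51 F3944
G1 X71.35 Y156.78
G1 X90.40 Y152.96
G1 X104.94 Y23.48
M5
G0 X19.37 Y107.74
M3 S152
G1 X13.53 Y29.19 F3944
G1 X90.01 Y10.27
G1 X57.12 Y159.28
G1 X42.73 Y98.78
M5
G0 X48.16 Y16.17
M3 S152
G1 X77.62 Y99.30 F3944
G1 X96.95 Y38.57
M5
G0 X18.18 Y148.19
M3 S834
G1 X25.13 Y128.35 F873
G1 X40.00 Y108.53
G1 X62.80 Y88.73
G1 X93.51 Y68.94
M5
G0 X0.00 Y0.00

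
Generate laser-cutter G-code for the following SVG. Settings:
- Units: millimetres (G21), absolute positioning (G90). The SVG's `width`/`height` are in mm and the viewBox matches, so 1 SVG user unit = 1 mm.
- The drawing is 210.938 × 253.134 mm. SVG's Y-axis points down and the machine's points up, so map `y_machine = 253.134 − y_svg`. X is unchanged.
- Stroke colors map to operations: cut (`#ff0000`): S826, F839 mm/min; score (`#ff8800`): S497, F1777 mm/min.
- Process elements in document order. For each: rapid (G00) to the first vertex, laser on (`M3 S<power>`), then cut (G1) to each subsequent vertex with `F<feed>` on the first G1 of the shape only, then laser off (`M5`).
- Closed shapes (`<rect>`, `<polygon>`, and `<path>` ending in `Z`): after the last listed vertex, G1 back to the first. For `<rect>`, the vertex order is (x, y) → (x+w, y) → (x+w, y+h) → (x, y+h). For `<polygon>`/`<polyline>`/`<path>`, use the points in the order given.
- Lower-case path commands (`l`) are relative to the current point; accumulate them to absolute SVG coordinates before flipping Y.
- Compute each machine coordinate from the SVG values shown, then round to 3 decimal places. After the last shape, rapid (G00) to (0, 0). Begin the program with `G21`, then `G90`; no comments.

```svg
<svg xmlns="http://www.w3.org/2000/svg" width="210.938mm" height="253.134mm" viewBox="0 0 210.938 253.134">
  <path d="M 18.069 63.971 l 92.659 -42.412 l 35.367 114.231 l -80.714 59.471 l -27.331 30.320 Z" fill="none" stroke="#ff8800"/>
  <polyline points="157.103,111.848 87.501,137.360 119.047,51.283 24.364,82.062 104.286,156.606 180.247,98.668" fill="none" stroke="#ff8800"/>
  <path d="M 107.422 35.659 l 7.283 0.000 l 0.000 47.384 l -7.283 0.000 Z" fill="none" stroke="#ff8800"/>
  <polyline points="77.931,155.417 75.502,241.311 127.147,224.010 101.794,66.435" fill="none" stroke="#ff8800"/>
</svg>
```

viewBox `0 0 210.938 253.134` with mm width/height → 1 unit = 1 mm. Flip: y_m = 253.134 − y_svg.

**Shape 1** — `<path>` closed polygon, stroke `#ff8800` → score (S497, F1777). Machine vertices: (18.069,189.163) → (110.728,231.575) → (146.095,117.344) → (65.381,57.873) → (38.050,27.553) → (18.069,189.163). Closed: final G1 returns to the first vertex.

**Shape 2** — `<polyline>` open polyline, stroke `#ff8800` → score (S497, F1777). Machine vertices: (157.103,141.286) → (87.501,115.774) → (119.047,201.851) → (24.364,171.072) → (104.286,96.528) → (180.247,154.466). Open path.

**Shape 3** — `<path>` rectangle, stroke `#ff8800` → score (S497, F1777). Machine vertices: (107.422,217.475) → (114.705,217.475) → (114.705,170.091) → (107.422,170.091) → (107.422,217.475). Closed: final G1 returns to the first vertex.

**Shape 4** — `<polyline>` open polyline, stroke `#ff8800` → score (S497, F1777). Machine vertices: (77.931,97.717) → (75.502,11.823) → (127.147,29.124) → (101.794,186.699). Open path.

G21
G90
G00 X18.069 Y189.163
M3 S497
G1 X110.728 Y231.575 F1777
G1 X146.095 Y117.344
G1 X65.381 Y57.873
G1 X38.050 Y27.553
G1 X18.069 Y189.163
M5
G00 X157.103 Y141.286
M3 S497
G1 X87.501 Y115.774 F1777
G1 X119.047 Y201.851
G1 X24.364 Y171.072
G1 X104.286 Y96.528
G1 X180.247 Y154.466
M5
G00 X107.422 Y217.475
M3 S497
G1 X114.705 Y217.475 F1777
G1 X114.705 Y170.091
G1 X107.422 Y170.091
G1 X107.422 Y217.475
M5
G00 X77.931 Y97.717
M3 S497
G1 X75.502 Y11.823 F1777
G1 X127.147 Y29.124
G1 X101.794 Y186.699
M5
G00 X0.000 Y0.000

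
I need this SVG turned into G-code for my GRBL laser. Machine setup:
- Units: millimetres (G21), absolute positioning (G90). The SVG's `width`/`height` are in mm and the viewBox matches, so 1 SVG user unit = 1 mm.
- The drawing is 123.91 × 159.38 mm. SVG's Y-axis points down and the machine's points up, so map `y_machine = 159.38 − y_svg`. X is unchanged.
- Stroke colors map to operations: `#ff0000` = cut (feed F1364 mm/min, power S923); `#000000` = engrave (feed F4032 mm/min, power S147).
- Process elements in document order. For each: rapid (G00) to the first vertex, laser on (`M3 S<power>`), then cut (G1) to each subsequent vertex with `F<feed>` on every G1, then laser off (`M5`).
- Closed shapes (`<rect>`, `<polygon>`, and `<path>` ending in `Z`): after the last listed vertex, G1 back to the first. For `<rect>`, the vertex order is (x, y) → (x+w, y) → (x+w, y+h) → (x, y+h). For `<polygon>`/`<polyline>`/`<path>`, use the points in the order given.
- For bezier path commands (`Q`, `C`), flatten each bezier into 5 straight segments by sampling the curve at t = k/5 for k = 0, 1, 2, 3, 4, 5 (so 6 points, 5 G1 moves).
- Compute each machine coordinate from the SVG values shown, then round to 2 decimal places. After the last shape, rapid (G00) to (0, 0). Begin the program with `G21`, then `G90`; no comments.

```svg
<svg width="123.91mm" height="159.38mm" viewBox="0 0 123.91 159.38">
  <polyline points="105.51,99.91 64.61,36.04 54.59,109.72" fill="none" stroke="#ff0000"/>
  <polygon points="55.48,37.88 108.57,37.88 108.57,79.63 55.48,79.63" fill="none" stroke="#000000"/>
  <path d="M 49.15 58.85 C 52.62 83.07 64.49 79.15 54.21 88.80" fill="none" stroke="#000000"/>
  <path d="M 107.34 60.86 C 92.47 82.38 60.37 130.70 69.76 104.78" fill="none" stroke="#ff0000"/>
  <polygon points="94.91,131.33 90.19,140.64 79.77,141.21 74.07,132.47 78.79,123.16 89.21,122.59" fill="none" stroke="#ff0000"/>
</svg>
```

Since the viewBox matches the mm dimensions, user units are millimetres directly. The only transform is the Y-flip y_m = 159.38 − y_svg.

Shape 1 is a open polyline drawn with `<polyline>`. Its stroke #ff0000 means cut at S923, F1364. After flipping Y the toolpath is (105.51,59.47) → (64.61,123.34) → (54.59,49.66).

Shape 2 is a rectangle drawn with `<polygon>`. Its stroke #000000 means engrave at S147, F4032. After flipping Y the toolpath is (55.48,121.50) → (108.57,121.50) → (108.57,79.75) → (55.48,79.75) → (55.48,121.50), returning to the start.

Shape 3 is a cubic bezier drawn with `<path>`. Its stroke #000000 means engrave at S147, F4032. After flipping Y the toolpath is (49.15,100.53) → (52.00,89.04) → (55.39,82.30) → (57.87,78.32) → (57.96,75.08) → (54.21,70.58).

Shape 4 is a cubic bezier drawn with `<path>`. Its stroke #ff0000 means cut at S923, F1364. After flipping Y the toolpath is (107.34,98.52) → (96.82,83.20) → (84.98,66.30) → (74.65,52.66) → (68.64,47.15) → (69.76,54.60).

Shape 5 is a regular polygon drawn with `<polygon>`. Its stroke #ff0000 means cut at S923, F1364. After flipping Y the toolpath is (94.91,28.05) → (90.19,18.74) → (79.77,18.17) → (74.07,26.91) → (78.79,36.22) → (89.21,36.79) → (94.91,28.05), returning to the start.

G21
G90
G00 X105.51 Y59.47
M3 S923
G1 X64.61 Y123.34 F1364
G1 X54.59 Y49.66 F1364
M5
G00 X55.48 Y121.50
M3 S147
G1 X108.57 Y121.50 F4032
G1 X108.57 Y79.75 F4032
G1 X55.48 Y79.75 F4032
G1 X55.48 Y121.50 F4032
M5
G00 X49.15 Y100.53
M3 S147
G1 X52.00 Y89.04 F4032
G1 X55.39 Y82.30 F4032
G1 X57.87 Y78.32 F4032
G1 X57.96 Y75.08 F4032
G1 X54.21 Y70.58 F4032
M5
G00 X107.34 Y98.52
M3 S923
G1 X96.82 Y83.20 F1364
G1 X84.98 Y66.30 F1364
G1 X74.65 Y52.66 F1364
G1 X68.64 Y47.15 F1364
G1 X69.76 Y54.60 F1364
M5
G00 X94.91 Y28.05
M3 S923
G1 X90.19 Y18.74 F1364
G1 X79.77 Y18.17 F1364
G1 X74.07 Y26.91 F1364
G1 X78.79 Y36.22 F1364
G1 X89.21 Y36.79 F1364
G1 X94.91 Y28.05 F1364
M5
G00 X0.00 Y0.00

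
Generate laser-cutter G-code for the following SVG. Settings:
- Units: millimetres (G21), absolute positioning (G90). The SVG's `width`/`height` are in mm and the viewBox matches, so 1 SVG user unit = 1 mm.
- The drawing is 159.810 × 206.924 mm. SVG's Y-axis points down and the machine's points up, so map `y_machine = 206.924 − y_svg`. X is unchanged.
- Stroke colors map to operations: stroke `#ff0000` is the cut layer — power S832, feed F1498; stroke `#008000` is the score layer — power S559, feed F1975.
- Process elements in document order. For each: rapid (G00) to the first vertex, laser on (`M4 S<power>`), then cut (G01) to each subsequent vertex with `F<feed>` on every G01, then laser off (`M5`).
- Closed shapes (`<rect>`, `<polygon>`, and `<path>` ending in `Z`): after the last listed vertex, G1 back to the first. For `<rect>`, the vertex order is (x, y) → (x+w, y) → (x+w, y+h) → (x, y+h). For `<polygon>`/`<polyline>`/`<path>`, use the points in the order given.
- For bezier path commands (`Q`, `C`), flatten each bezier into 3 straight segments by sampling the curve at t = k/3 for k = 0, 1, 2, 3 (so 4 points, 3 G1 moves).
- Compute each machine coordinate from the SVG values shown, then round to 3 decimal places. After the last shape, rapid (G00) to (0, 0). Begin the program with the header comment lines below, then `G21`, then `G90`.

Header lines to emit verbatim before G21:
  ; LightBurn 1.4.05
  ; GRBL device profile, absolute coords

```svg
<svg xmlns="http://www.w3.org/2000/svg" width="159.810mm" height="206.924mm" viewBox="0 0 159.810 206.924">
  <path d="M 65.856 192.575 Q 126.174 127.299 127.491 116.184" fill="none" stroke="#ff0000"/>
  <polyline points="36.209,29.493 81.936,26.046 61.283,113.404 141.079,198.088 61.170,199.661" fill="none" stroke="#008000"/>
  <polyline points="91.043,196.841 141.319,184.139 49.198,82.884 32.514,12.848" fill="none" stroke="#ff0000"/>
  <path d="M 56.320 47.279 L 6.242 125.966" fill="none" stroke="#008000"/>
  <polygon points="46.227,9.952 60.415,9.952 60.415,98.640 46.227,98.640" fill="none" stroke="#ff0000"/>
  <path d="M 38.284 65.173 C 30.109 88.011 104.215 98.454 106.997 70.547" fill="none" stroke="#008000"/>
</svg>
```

viewBox `0 0 159.810 206.924` with mm width/height → 1 unit = 1 mm. Flip: y_m = 206.924 − y_svg.

**Shape 1** — `<path>` quadratic bezier, stroke `#ff0000` → cut (S832, F1498). Control points (SVG): P0=(65.856,192.575), P1=(126.174,127.299), P2=(127.491,116.184); sampled at t=k/3. Machine vertices: (65.856,14.349) → (99.512,51.848) → (120.057,77.312) → (127.491,90.740). Open path.

**Shape 2** — `<polyline>` open polyline, stroke `#008000` → score (S559, F1975). Machine vertices: (36.209,177.431) → (81.936,180.878) → (61.283,93.520) → (141.079,8.836) → (61.170,7.263). Open path.

**Shape 3** — `<polyline>` open polyline, stroke `#ff0000` → cut (S832, F1498). Machine vertices: (91.043,10.083) → (141.319,22.785) → (49.198,124.040) → (32.514,194.076). Open path.

**Shape 4** — `<path>` line segment, stroke `#008000` → score (S559, F1975). Machine vertices: (56.320,159.645) → (6.242,80.958). Open path.

**Shape 5** — `<polygon>` rectangle, stroke `#ff0000` → cut (S832, F1498). Machine vertices: (46.227,196.972) → (60.415,196.972) → (60.415,108.284) → (46.227,108.284) → (46.227,196.972). Closed: final G1 returns to the first vertex.

**Shape 6** — `<path>` cubic bezier, stroke `#008000` → score (S559, F1975). Control points (SVG): P0=(38.284,65.173), P1=(30.109,88.011), P2=(104.215,98.454), P3=(106.997,70.547); sampled at t=k/3. Machine vertices: (38.284,141.751) → (51.847,124.006) → (86.129,120.292) → (106.997,136.377). Open path.

; LightBurn 1.4.05
; GRBL device profile, absolute coords
G21
G90
G00 X65.856 Y14.349
M4 S832
G01 X99.512 Y51.848 F1498
G01 X120.057 Y77.312 F1498
G01 X127.491 Y90.740 F1498
M5
G00 X36.209 Y177.431
M4 S559
G01 X81.936 Y180.878 F1975
G01 X61.283 Y93.520 F1975
G01 X141.079 Y8.836 F1975
G01 X61.170 Y7.263 F1975
M5
G00 X91.043 Y10.083
M4 S832
G01 X141.319 Y22.785 F1498
G01 X49.198 Y124.040 F1498
G01 X32.514 Y194.076 F1498
M5
G00 X56.320 Y159.645
M4 S559
G01 X6.242 Y80.958 F1975
M5
G00 X46.227 Y196.972
M4 S832
G01 X60.415 Y196.972 F1498
G01 X60.415 Y108.284 F1498
G01 X46.227 Y108.284 F1498
G01 X46.227 Y196.972 F1498
M5
G00 X38.284 Y141.751
M4 S559
G01 X51.847 Y124.006 F1975
G01 X86.129 Y120.292 F1975
G01 X106.997 Y136.377 F1975
M5
G00 X0.000 Y0.000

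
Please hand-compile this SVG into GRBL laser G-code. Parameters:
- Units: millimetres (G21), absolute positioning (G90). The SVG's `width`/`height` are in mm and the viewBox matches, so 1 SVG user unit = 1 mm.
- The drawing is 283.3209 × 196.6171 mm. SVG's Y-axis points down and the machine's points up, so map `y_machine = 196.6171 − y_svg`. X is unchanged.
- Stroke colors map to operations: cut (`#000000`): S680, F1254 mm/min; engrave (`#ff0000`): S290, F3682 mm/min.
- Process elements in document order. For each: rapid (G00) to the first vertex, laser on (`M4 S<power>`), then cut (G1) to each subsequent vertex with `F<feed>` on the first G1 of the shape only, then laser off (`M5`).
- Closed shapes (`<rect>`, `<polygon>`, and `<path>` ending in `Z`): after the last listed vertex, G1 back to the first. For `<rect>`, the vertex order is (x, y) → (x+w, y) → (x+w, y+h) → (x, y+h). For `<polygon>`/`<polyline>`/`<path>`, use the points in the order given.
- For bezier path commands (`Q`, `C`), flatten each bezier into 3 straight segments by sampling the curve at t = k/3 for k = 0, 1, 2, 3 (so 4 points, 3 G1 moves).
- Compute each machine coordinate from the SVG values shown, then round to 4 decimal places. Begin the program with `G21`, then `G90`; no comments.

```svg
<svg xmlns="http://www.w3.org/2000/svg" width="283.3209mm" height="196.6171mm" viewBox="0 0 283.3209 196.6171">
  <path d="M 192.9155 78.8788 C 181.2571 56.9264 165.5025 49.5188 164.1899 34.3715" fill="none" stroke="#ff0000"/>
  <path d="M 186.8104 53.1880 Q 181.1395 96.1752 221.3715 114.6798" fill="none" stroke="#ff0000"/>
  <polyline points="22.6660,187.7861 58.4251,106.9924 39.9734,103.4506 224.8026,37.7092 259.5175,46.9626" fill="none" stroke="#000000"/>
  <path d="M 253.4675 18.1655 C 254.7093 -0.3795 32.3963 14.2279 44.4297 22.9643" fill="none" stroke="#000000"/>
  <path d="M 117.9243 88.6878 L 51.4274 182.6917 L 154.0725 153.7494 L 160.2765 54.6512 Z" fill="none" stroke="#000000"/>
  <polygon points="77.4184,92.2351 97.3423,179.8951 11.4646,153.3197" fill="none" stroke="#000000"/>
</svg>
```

1 u = 1 mm; y_m = 196.6171 − y.

[1] `<path>` cubic bezier, #ff0000→engrave S290 F3682: (192.9155,117.7383) → (180.5783,135.6678) → (169.6299,148.8528) → (164.1899,162.2456)

[2] `<path>` quadratic bezier, #ff0000→engrave S290 F3682: (186.8104,143.4291) → (188.1301,117.4913) → (199.6505,96.9940) → (221.3715,81.9373)

[3] `<polyline>` open polyline, #000000→cut S680 F1254: (22.6660,8.8310) → (58.4251,89.6247) → (39.9734,93.1665) → (224.8026,158.9079) → (259.5175,149.6545)

[4] `<path>` cubic bezier, #000000→cut S680 F1254: (253.4675,178.4516) → (197.1503,187.3911) → (93.5525,182.9009) → (44.4297,173.6528)

[5] `<path>` closed polygon, #000000→cut S680 F1254: (117.9243,107.9293) → (51.4274,13.9254) → (154.0725,42.8677) → (160.2765,141.9659) → (117.9243,107.9293) (closed)

[6] `<polygon>` regular polygon, #000000→cut S680 F1254: (77.4184,104.3820) → (97.3423,16.7220) → (11.4646,43.2974) → (77.4184,104.3820) (closed)

G21
G90
G00 X192.9155 Y117.7383
M4 S290
G1 X180.5783 Y135.6678 F3682
G1 X169.6299 Y148.8528
G1 X164.1899 Y162.2456
M5
G00 X186.8104 Y143.4291
M4 S290
G1 X188.1301 Y117.4913 F3682
G1 X199.6505 Y96.9940
G1 X221.3715 Y81.9373
M5
G00 X22.6660 Y8.8310
M4 S680
G1 X58.4251 Y89.6247 F1254
G1 X39.9734 Y93.1665
G1 X224.8026 Y158.9079
G1 X259.5175 Y149.6545
M5
G00 X253.4675 Y178.4516
M4 S680
G1 X197.1503 Y187.3911 F1254
G1 X93.5525 Y182.9009
G1 X44.4297 Y173.6528
M5
G00 X117.9243 Y107.9293
M4 S680
G1 X51.4274 Y13.9254 F1254
G1 X154.0725 Y42.8677
G1 X160.2765 Y141.9659
G1 X117.9243 Y107.9293
M5
G00 X77.4184 Y104.3820
M4 S680
G1 X97.3423 Y16.7220 F1254
G1 X11.4646 Y43.2974
G1 X77.4184 Y104.3820
M5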